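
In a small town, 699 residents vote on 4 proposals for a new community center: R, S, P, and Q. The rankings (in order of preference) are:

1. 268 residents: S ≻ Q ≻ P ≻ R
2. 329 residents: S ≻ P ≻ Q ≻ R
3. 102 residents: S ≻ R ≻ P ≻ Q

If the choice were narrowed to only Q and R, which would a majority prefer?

Q

Voters preferring Q to R: 597; preferring R to Q: 102.
Q wins the head-to-head.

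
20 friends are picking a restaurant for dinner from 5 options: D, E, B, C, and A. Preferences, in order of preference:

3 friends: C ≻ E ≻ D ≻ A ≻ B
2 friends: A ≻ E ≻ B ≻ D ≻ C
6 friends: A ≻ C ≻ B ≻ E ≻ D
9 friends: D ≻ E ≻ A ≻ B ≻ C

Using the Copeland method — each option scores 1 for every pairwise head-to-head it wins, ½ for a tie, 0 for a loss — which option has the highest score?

D: beats B, C, and A; loses to E → score 3.
E: beats D, B, C, and A → score 4.
B: beats C; loses to D, E, and A → score 1.
C: loses to D, E, B, and A → score 0.
A: beats B and C; loses to D and E → score 2.
E has the best pairwise record.

E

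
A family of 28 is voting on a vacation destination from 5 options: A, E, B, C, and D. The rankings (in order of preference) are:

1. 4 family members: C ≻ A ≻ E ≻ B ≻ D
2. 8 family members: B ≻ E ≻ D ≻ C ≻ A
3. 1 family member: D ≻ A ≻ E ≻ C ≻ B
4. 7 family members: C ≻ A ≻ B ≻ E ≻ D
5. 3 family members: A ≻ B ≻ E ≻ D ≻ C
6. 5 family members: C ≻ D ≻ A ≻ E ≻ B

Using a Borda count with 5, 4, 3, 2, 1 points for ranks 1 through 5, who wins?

A: 4·4 + 8·1 + 1·4 + 7·4 + 3·5 + 5·3 = 86
E: 4·3 + 8·4 + 1·3 + 7·2 + 3·3 + 5·2 = 80
B: 4·2 + 8·5 + 1·1 + 7·3 + 3·4 + 5·1 = 87
C: 4·5 + 8·2 + 1·2 + 7·5 + 3·1 + 5·5 = 101
D: 4·1 + 8·3 + 1·5 + 7·1 + 3·2 + 5·4 = 66
C has the highest Borda score (101).

C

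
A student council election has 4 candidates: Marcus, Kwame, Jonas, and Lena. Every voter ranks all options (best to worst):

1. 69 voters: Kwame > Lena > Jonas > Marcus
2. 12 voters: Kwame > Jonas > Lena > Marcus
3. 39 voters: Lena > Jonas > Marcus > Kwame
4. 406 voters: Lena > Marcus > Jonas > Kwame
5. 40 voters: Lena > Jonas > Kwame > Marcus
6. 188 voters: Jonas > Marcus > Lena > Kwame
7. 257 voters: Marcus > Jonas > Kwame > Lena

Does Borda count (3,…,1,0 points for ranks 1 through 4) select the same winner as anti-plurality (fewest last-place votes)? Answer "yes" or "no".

Borda — scores: Marcus 1998, Kwame 540, Jonas 1735, Lena 1793. Winner: Marcus.
Anti-plurality — last-place votes: Marcus 121, Kwame 633, Jonas 0, Lena 257. Winner: Jonas.
The two methods disagree.

no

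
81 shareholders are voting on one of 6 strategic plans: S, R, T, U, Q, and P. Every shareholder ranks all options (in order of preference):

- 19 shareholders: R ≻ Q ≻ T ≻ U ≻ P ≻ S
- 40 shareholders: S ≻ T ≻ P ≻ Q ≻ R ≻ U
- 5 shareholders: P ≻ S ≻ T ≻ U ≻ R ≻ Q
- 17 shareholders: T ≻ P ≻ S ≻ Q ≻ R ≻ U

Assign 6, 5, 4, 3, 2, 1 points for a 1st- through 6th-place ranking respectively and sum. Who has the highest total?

S: 19·1 + 40·6 + 5·5 + 17·4 = 352
R: 19·6 + 40·2 + 5·2 + 17·2 = 238
T: 19·4 + 40·5 + 5·4 + 17·6 = 398
U: 19·3 + 40·1 + 5·3 + 17·1 = 129
Q: 19·5 + 40·3 + 5·1 + 17·3 = 271
P: 19·2 + 40·4 + 5·6 + 17·5 = 313
T has the highest Borda score (398).

T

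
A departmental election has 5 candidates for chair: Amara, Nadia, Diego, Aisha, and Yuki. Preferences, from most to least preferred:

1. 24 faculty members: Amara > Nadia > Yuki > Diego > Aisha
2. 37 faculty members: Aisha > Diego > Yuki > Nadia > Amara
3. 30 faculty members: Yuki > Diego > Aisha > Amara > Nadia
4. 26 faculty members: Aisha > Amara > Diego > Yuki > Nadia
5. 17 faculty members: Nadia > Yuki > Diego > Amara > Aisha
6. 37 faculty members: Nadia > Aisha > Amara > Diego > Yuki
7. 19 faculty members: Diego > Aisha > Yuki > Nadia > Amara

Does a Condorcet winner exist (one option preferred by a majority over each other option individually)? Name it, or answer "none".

Aisha

Aisha vs Amara: 149–41 for Aisha.
Aisha vs Nadia: 112–78 for Aisha.
Aisha vs Diego: 100–90 for Aisha.
Aisha vs Yuki: 119–71 for Aisha.
Aisha beats every other option head-to-head.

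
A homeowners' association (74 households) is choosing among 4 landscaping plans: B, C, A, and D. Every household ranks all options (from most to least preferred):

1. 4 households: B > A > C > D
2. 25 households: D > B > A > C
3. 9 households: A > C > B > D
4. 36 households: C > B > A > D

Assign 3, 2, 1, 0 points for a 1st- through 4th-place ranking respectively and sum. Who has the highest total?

B

B: 4·3 + 25·2 + 9·1 + 36·2 = 143
C: 4·1 + 25·0 + 9·2 + 36·3 = 130
A: 4·2 + 25·1 + 9·3 + 36·1 = 96
D: 4·0 + 25·3 + 9·0 + 36·0 = 75
B has the highest Borda score (143).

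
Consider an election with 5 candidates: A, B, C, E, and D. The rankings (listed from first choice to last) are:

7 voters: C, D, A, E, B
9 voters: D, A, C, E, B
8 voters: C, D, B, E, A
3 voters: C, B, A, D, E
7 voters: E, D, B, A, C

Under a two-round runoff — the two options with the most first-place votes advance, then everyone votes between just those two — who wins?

Round 1 first-place votes: A 0, B 0, C 18, E 7, D 9.
C and D advance.
Runoff: C is preferred to D by 18 voters; D by 16.
C wins the runoff.

C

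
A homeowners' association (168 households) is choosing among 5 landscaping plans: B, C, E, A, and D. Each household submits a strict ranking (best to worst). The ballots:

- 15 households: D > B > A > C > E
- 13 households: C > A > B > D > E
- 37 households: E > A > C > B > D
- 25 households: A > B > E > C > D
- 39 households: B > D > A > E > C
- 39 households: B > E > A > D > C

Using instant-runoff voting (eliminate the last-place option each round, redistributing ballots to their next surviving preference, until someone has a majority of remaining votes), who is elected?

Round 1: B 78, C 13, E 37, A 25, D 15. Eliminate C.
Round 2: B 78, E 37, A 38, D 15. Eliminate D.
Round 3: B 93, E 37, A 38. B has a majority.

B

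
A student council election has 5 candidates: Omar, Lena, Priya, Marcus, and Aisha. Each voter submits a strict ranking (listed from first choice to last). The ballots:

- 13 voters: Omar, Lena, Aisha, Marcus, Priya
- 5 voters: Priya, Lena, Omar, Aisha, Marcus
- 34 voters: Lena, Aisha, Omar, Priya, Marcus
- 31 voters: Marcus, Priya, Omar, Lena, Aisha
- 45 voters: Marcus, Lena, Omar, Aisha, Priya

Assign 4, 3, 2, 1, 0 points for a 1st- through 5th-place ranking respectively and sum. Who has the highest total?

Omar: 13·4 + 5·2 + 34·2 + 31·2 + 45·2 = 282
Lena: 13·3 + 5·3 + 34·4 + 31·1 + 45·3 = 356
Priya: 13·0 + 5·4 + 34·1 + 31·3 + 45·0 = 147
Marcus: 13·1 + 5·0 + 34·0 + 31·4 + 45·4 = 317
Aisha: 13·2 + 5·1 + 34·3 + 31·0 + 45·1 = 178
Lena has the highest Borda score (356).

Lena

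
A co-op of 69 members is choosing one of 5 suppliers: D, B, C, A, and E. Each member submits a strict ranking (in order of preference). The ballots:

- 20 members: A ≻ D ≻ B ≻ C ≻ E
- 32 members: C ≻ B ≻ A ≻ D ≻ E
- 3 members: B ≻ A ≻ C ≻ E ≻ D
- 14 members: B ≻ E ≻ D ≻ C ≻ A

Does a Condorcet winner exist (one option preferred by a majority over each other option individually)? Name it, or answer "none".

B

B vs D: 49–20 for B.
B vs C: 37–32 for B.
B vs A: 49–20 for B.
B vs E: 69–0 for B.
B beats every other option head-to-head.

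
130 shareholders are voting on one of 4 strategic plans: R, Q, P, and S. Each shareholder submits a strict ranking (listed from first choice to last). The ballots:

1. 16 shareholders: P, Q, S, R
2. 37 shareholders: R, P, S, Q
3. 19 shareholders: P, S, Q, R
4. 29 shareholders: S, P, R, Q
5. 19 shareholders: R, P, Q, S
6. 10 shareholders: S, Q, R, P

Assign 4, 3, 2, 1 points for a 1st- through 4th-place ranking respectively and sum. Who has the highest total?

R: 16·1 + 37·4 + 19·1 + 29·2 + 19·4 + 10·2 = 337
Q: 16·3 + 37·1 + 19·2 + 29·1 + 19·2 + 10·3 = 220
P: 16·4 + 37·3 + 19·4 + 29·3 + 19·3 + 10·1 = 405
S: 16·2 + 37·2 + 19·3 + 29·4 + 19·1 + 10·4 = 338
P has the highest Borda score (405).

P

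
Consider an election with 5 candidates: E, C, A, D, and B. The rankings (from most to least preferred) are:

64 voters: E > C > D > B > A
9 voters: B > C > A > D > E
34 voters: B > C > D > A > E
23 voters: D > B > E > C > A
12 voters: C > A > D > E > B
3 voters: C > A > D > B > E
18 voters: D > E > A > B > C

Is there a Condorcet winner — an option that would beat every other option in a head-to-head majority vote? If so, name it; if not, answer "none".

none

Checking pairwise contests:
D beats E 99–64.
E beats C 105–58.
E beats A 105–58.
C beats D 122–41.
E beats B 94–69.
Every option loses at least one head-to-head, so there is no Condorcet winner.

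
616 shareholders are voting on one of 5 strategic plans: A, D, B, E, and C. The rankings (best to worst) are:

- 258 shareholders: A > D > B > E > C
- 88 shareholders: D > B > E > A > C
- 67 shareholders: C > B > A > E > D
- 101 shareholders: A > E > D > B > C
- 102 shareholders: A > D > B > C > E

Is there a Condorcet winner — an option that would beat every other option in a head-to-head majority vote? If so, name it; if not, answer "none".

A

A vs D: 528–88 for A.
A vs B: 461–155 for A.
A vs E: 528–88 for A.
A vs C: 549–67 for A.
A beats every other option head-to-head.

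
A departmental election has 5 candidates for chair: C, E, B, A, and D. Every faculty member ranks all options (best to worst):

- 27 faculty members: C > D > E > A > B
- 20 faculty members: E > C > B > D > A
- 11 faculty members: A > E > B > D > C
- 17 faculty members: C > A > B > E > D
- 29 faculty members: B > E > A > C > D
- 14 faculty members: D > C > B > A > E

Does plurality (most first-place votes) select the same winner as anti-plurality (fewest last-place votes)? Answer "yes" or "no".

Plurality — first-place votes: C 44, E 20, B 29, A 11, D 14. Winner: C.
Anti-plurality — last-place votes: C 11, E 14, B 27, A 20, D 46. Winner: C.
The two methods agree.

yes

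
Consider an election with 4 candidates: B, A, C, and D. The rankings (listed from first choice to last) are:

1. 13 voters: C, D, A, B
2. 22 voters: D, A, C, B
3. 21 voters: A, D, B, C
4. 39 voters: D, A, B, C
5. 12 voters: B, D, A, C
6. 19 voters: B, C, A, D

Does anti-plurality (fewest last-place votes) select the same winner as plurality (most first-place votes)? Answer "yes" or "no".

no

Anti-plurality — last-place votes: B 35, A 0, C 72, D 19. Winner: A.
Plurality — first-place votes: B 31, A 21, C 13, D 61. Winner: D.
The two methods disagree.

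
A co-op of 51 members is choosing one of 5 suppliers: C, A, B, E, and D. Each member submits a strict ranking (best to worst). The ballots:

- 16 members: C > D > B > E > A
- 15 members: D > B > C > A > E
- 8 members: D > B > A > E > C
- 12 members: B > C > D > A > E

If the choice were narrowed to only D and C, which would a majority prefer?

Voters preferring D to C: 23; preferring C to D: 28.
C wins the head-to-head.

C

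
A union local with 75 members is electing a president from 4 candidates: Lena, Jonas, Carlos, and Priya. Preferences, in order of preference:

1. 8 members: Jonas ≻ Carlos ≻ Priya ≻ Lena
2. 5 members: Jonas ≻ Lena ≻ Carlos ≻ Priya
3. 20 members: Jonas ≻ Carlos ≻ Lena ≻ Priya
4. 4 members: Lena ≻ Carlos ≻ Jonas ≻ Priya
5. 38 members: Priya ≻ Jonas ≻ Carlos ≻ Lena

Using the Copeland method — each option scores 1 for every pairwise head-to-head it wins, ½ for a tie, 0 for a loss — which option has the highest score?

Priya

Lena: loses to Jonas, Carlos, and Priya → score 0.
Jonas: beats Lena and Carlos; loses to Priya → score 2.
Carlos: beats Lena; loses to Jonas and Priya → score 1.
Priya: beats Lena, Jonas, and Carlos → score 3.
Priya has the best pairwise record.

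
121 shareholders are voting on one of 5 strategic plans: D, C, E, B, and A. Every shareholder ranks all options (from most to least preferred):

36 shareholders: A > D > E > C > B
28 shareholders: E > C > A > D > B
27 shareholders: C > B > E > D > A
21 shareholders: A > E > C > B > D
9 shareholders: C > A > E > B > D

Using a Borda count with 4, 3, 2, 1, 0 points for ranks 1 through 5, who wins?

E

D: 36·3 + 28·1 + 27·1 + 21·0 + 9·0 = 163
C: 36·1 + 28·3 + 27·4 + 21·2 + 9·4 = 306
E: 36·2 + 28·4 + 27·2 + 21·3 + 9·2 = 319
B: 36·0 + 28·0 + 27·3 + 21·1 + 9·1 = 111
A: 36·4 + 28·2 + 27·0 + 21·4 + 9·3 = 311
E has the highest Borda score (319).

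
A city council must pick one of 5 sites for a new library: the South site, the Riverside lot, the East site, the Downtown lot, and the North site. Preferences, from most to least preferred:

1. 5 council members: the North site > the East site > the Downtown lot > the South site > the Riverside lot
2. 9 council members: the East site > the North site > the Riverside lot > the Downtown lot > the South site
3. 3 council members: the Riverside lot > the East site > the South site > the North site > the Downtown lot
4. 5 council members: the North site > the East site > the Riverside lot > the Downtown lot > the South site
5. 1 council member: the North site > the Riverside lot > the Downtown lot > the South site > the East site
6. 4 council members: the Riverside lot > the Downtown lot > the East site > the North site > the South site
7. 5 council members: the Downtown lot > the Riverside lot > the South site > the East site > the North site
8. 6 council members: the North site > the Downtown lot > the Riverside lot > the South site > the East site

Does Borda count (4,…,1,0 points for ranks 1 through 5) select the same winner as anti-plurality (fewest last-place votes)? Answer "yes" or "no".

no

Borda — scores: the South site 28, the Riverside lot 86, the East site 88, the Downtown lot 76, the North site 102. Winner: the North site.
Anti-plurality — last-place votes: the South site 18, the Riverside lot 5, the East site 7, the Downtown lot 3, the North site 5. Winner: the Downtown lot.
The two methods disagree.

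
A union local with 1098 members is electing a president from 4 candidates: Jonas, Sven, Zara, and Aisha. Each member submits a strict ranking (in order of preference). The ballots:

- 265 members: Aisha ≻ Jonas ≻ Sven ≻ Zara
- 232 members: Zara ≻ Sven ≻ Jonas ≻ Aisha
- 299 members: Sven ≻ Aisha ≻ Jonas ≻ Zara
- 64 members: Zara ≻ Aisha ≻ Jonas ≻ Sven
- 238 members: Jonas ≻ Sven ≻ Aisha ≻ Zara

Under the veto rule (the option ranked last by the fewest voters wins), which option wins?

Jonas

Last-place votes: Jonas 0, Sven 64, Zara 802, Aisha 232.
Jonas is ranked last by the fewest voters, so Jonas wins.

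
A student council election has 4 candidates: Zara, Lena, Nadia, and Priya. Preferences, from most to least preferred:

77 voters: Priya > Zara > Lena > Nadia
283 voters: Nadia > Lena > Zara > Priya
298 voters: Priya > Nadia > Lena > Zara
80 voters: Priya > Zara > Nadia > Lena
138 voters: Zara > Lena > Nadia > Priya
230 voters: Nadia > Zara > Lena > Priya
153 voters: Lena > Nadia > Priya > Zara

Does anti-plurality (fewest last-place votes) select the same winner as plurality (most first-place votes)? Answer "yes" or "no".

yes

Anti-plurality — last-place votes: Zara 451, Lena 80, Nadia 77, Priya 651. Winner: Nadia.
Plurality — first-place votes: Zara 138, Lena 153, Nadia 513, Priya 455. Winner: Nadia.
The two methods agree.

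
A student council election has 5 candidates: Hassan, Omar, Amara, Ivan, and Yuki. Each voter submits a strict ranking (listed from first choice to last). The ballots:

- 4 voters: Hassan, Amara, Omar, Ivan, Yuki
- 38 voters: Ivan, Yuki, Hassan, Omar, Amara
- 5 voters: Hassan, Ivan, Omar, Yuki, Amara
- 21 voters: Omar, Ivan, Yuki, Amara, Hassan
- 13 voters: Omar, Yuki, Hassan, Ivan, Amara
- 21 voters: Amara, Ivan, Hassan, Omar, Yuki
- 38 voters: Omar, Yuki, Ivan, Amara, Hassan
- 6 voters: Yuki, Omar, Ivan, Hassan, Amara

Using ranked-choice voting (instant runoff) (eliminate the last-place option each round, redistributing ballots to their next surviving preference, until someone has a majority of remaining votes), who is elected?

Omar

Round 1: Hassan 9, Omar 72, Amara 21, Ivan 38, Yuki 6. Eliminate Yuki.
Round 2: Hassan 9, Omar 78, Amara 21, Ivan 38. Omar has a majority.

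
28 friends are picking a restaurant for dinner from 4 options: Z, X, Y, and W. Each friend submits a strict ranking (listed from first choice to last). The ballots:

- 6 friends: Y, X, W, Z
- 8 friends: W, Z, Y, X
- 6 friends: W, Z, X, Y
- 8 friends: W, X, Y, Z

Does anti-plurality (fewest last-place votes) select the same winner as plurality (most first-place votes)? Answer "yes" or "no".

Anti-plurality — last-place votes: Z 14, X 8, Y 6, W 0. Winner: W.
Plurality — first-place votes: Z 0, X 0, Y 6, W 22. Winner: W.
The two methods agree.

yes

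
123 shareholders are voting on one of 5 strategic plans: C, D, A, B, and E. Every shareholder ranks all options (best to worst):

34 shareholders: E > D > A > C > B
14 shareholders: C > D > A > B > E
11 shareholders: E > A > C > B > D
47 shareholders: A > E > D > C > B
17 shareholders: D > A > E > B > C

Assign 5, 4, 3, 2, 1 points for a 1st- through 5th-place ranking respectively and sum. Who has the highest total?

A

C: 34·2 + 14·5 + 11·3 + 47·2 + 17·1 = 282
D: 34·4 + 14·4 + 11·1 + 47·3 + 17·5 = 429
A: 34·3 + 14·3 + 11·4 + 47·5 + 17·4 = 491
B: 34·1 + 14·2 + 11·2 + 47·1 + 17·2 = 165
E: 34·5 + 14·1 + 11·5 + 47·4 + 17·3 = 478
A has the highest Borda score (491).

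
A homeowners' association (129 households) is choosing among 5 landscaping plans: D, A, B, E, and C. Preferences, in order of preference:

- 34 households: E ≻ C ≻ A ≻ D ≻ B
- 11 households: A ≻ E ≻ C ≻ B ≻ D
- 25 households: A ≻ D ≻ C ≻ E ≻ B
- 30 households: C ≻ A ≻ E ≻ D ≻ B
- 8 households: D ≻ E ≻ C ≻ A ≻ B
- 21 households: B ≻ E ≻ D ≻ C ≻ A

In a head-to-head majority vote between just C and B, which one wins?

C

Voters preferring C to B: 108; preferring B to C: 21.
C wins the head-to-head.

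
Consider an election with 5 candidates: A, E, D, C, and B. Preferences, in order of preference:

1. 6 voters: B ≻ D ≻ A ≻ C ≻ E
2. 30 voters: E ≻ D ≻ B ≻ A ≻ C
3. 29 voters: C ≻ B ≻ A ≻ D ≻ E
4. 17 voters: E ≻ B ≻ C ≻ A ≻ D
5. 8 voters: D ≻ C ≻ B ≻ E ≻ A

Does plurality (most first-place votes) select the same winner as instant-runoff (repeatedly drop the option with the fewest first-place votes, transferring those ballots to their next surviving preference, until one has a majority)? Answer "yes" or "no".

yes

Plurality — first-place votes: A 0, E 47, D 8, C 29, B 6. Winner: E.
Instant-runoff — R1 A 0, E 47, D 8, C 29, B 6 (E winner). Winner: E.
The two methods agree.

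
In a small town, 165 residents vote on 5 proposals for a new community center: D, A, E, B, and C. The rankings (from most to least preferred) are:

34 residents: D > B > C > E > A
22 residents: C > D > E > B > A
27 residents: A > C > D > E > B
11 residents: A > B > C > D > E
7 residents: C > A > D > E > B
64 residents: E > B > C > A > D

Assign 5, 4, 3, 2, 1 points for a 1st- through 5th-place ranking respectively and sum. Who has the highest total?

C

D: 34·5 + 22·4 + 27·3 + 11·2 + 7·3 + 64·1 = 446
A: 34·1 + 22·1 + 27·5 + 11·5 + 7·4 + 64·2 = 402
E: 34·2 + 22·3 + 27·2 + 11·1 + 7·2 + 64·5 = 533
B: 34·4 + 22·2 + 27·1 + 11·4 + 7·1 + 64·4 = 514
C: 34·3 + 22·5 + 27·4 + 11·3 + 7·5 + 64·3 = 580
C has the highest Borda score (580).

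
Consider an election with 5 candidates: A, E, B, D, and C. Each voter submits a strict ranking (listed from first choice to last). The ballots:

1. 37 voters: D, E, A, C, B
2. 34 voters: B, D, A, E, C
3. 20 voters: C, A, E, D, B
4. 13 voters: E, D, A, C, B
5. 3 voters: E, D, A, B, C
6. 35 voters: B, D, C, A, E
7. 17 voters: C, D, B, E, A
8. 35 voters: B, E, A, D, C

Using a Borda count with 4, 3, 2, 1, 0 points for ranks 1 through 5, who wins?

A: 37·2 + 34·2 + 20·3 + 13·2 + 3·2 + 35·1 + 17·0 + 35·2 = 339
E: 37·3 + 34·1 + 20·2 + 13·4 + 3·4 + 35·0 + 17·1 + 35·3 = 371
B: 37·0 + 34·4 + 20·0 + 13·0 + 3·1 + 35·4 + 17·2 + 35·4 = 453
D: 37·4 + 34·3 + 20·1 + 13·3 + 3·3 + 35·3 + 17·3 + 35·1 = 509
C: 37·1 + 34·0 + 20·4 + 13·1 + 3·0 + 35·2 + 17·4 + 35·0 = 268
D has the highest Borda score (509).

D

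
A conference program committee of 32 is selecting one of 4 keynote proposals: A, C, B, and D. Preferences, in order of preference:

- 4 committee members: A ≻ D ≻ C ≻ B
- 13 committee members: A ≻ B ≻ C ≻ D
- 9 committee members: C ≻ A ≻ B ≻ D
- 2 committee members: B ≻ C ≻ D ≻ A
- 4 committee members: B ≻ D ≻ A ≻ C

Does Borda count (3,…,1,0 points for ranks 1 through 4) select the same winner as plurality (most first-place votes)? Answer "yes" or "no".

yes

Borda — scores: A 73, C 48, B 53, D 18. Winner: A.
Plurality — first-place votes: A 17, C 9, B 6, D 0. Winner: A.
The two methods agree.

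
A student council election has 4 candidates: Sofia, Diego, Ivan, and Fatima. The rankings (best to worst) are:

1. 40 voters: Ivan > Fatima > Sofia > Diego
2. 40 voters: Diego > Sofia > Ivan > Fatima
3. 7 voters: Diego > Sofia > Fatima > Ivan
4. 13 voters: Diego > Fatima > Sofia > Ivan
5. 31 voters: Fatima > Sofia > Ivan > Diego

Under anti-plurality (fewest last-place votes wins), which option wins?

Last-place votes: Sofia 0, Diego 71, Ivan 20, Fatima 40.
Sofia is ranked last by the fewest voters, so Sofia wins.

Sofia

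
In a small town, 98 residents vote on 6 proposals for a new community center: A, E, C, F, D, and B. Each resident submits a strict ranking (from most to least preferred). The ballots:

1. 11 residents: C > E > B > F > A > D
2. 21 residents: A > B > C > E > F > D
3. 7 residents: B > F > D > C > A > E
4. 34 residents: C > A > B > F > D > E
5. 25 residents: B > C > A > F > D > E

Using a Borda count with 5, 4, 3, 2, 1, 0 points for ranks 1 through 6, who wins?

A: 11·1 + 21·5 + 7·1 + 34·4 + 25·3 = 334
E: 11·4 + 21·2 + 7·0 + 34·0 + 25·0 = 86
C: 11·5 + 21·3 + 7·2 + 34·5 + 25·4 = 402
F: 11·2 + 21·1 + 7·4 + 34·2 + 25·2 = 189
D: 11·0 + 21·0 + 7·3 + 34·1 + 25·1 = 80
B: 11·3 + 21·4 + 7·5 + 34·3 + 25·5 = 379
C has the highest Borda score (402).

C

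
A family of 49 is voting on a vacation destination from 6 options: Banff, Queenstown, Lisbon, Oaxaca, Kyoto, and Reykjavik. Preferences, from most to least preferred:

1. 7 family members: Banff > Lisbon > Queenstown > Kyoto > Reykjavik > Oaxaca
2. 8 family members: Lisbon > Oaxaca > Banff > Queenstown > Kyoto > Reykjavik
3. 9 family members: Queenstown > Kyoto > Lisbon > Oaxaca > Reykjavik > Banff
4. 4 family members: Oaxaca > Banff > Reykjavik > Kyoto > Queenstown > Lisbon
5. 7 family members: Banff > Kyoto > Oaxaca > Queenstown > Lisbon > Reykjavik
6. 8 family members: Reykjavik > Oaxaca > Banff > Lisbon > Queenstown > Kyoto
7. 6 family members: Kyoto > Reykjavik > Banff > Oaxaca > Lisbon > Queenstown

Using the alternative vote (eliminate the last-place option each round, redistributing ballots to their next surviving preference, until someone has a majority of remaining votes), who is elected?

Banff

Round 1: Banff 14, Queenstown 9, Lisbon 8, Oaxaca 4, Kyoto 6, Reykjavik 8. Eliminate Oaxaca.
Round 2: Banff 18, Queenstown 9, Lisbon 8, Kyoto 6, Reykjavik 8. Eliminate Kyoto.
Round 3: Banff 18, Queenstown 9, Lisbon 8, Reykjavik 14. Eliminate Lisbon.
Round 4: Banff 26, Queenstown 9, Reykjavik 14. Banff has a majority.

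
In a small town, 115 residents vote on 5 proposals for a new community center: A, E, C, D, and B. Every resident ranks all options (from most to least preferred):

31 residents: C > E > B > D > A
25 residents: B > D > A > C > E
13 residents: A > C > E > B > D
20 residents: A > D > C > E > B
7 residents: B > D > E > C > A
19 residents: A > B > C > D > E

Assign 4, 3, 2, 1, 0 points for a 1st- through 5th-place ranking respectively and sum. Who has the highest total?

A: 31·0 + 25·2 + 13·4 + 20·4 + 7·0 + 19·4 = 258
E: 31·3 + 25·0 + 13·2 + 20·1 + 7·2 + 19·0 = 153
C: 31·4 + 25·1 + 13·3 + 20·2 + 7·1 + 19·2 = 273
D: 31·1 + 25·3 + 13·0 + 20·3 + 7·3 + 19·1 = 206
B: 31·2 + 25·4 + 13·1 + 20·0 + 7·4 + 19·3 = 260
C has the highest Borda score (273).

C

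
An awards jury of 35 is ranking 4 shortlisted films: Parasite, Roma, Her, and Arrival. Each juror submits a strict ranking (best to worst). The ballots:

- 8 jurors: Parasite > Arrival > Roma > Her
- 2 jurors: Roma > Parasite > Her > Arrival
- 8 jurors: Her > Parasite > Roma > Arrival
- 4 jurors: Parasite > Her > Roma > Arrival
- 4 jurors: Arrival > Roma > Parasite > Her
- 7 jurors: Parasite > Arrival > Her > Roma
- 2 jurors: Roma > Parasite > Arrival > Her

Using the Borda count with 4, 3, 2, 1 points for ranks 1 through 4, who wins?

Parasite: 8·4 + 2·3 + 8·3 + 4·4 + 4·2 + 7·4 + 2·3 = 120
Roma: 8·2 + 2·4 + 8·2 + 4·2 + 4·3 + 7·1 + 2·4 = 75
Her: 8·1 + 2·2 + 8·4 + 4·3 + 4·1 + 7·2 + 2·1 = 76
Arrival: 8·3 + 2·1 + 8·1 + 4·1 + 4·4 + 7·3 + 2·2 = 79
Parasite has the highest Borda score (120).

Parasite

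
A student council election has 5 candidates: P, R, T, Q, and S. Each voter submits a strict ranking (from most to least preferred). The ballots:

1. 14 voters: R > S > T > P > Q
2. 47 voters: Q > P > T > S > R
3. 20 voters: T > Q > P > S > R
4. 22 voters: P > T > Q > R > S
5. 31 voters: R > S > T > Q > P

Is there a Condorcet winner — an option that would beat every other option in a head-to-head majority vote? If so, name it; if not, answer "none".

none

Checking pairwise contests:
Q beats P 98–36.
P beats R 89–45.
P beats T 69–65.
T beats Q 87–47.
P beats S 89–45.
Every option loses at least one head-to-head, so there is no Condorcet winner.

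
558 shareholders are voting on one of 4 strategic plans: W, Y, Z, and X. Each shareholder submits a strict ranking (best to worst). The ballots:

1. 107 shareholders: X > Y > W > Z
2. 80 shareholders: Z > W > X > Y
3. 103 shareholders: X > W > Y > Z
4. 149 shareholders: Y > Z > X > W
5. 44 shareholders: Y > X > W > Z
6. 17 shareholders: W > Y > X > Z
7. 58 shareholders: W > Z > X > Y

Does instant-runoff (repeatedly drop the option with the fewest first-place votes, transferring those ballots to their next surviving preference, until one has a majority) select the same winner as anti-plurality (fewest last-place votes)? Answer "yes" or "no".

Instant-runoff — R1 W 75, Y 193, Z 80, X 210 (W out); R2 Y 210, Z 138, X 210 (Z out); R3 Y 210, X 348 (X winner). Winner: X.
Anti-plurality — last-place votes: W 149, Y 138, Z 271, X 0. Winner: X.
The two methods agree.

yes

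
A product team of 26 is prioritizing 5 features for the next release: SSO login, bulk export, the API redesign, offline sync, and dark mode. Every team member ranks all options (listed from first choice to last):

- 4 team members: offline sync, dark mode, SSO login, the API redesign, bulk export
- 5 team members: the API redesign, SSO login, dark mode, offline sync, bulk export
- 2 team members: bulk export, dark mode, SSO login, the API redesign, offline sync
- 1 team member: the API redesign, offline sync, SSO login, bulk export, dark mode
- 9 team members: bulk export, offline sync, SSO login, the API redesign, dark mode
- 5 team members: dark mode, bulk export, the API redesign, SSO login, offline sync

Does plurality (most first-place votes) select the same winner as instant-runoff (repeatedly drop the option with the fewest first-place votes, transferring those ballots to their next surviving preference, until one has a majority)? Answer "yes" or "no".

no

Plurality — first-place votes: SSO login 0, bulk export 11, the API redesign 6, offline sync 4, dark mode 5. Winner: bulk export.
Instant-runoff — R1 SSO login 0, bulk export 11, the API redesign 6, offline sync 4, dark mode 5 (SSO login out); R2 bulk export 11, the API redesign 6, offline sync 4, dark mode 5 (offline sync out); R3 bulk export 11, the API redesign 6, dark mode 9 (the API redesign out); R4 bulk export 12, dark mode 14 (dark mode winner). Winner: dark mode.
The two methods disagree.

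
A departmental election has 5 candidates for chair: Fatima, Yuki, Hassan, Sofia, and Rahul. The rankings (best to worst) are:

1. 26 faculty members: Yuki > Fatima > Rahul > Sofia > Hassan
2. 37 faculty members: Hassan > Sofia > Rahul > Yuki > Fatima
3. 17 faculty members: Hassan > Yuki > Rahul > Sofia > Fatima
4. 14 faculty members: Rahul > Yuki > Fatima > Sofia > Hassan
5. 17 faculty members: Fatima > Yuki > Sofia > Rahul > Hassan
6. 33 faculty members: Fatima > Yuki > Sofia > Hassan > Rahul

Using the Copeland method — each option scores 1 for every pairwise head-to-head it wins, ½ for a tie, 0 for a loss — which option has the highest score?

Fatima: beats Hassan, Sofia, and Rahul; loses to Yuki → score 3.
Yuki: beats Fatima, Hassan, Sofia, and Rahul → score 4.
Hassan: beats Rahul; loses to Fatima, Yuki, and Sofia → score 1.
Sofia: beats Hassan and Rahul; loses to Fatima and Yuki → score 2.
Rahul: loses to Fatima, Yuki, Hassan, and Sofia → score 0.
Yuki has the best pairwise record.

Yuki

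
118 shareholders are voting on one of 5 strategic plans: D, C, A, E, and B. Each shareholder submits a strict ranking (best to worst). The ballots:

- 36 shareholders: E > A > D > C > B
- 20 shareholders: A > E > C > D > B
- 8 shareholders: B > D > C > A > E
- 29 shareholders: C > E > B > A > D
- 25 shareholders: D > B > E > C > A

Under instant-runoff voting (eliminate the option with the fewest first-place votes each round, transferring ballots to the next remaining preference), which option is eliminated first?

Round 1: D 25, C 29, A 20, E 36, B 8. Eliminate B.

B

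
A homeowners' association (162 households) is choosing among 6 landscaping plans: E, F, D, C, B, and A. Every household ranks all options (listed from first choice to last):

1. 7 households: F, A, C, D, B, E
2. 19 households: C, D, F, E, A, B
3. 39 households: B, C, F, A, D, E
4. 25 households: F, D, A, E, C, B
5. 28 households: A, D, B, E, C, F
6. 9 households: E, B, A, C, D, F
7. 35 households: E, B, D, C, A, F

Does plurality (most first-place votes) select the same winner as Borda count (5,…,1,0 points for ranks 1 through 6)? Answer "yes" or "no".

Plurality — first-place votes: E 44, F 32, D 0, C 19, B 39, A 28. Winner: E.
Borda — scores: E 364, F 334, D 455, C 413, B 462, A 402. Winner: B.
The two methods disagree.

no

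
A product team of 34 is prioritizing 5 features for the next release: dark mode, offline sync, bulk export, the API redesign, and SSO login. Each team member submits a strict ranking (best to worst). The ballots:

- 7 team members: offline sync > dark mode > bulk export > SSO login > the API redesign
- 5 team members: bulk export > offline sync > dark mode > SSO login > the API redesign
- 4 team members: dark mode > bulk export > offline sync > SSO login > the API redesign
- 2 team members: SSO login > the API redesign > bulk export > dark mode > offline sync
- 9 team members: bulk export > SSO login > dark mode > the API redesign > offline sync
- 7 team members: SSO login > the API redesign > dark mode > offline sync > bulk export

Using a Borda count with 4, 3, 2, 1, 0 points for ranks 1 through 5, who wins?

dark mode: 7·3 + 5·2 + 4·4 + 2·1 + 9·2 + 7·2 = 81
offline sync: 7·4 + 5·3 + 4·2 + 2·0 + 9·0 + 7·1 = 58
bulk export: 7·2 + 5·4 + 4·3 + 2·2 + 9·4 + 7·0 = 86
the API redesign: 7·0 + 5·0 + 4·0 + 2·3 + 9·1 + 7·3 = 36
SSO login: 7·1 + 5·1 + 4·1 + 2·4 + 9·3 + 7·4 = 79
bulk export has the highest Borda score (86).

bulk export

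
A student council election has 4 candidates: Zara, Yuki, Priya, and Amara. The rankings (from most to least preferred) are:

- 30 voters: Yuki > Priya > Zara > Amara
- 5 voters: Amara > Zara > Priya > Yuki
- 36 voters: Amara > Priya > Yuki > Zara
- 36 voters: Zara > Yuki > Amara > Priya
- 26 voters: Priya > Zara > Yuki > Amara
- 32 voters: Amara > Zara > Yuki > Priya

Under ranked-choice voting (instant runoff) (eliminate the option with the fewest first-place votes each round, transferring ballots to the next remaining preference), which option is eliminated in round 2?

Yuki

Round 1: Zara 36, Yuki 30, Priya 26, Amara 73. Eliminate Priya.
Round 2: Zara 62, Yuki 30, Amara 73. Eliminate Yuki.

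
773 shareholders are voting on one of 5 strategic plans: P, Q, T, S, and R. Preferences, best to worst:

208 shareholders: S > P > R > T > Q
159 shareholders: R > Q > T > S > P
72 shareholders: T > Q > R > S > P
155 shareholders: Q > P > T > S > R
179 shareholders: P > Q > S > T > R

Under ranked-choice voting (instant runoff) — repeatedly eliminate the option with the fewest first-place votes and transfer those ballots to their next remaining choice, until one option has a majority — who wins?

Round 1: P 179, Q 155, T 72, S 208, R 159. Eliminate T.
Round 2: P 179, Q 227, S 208, R 159. Eliminate R.
Round 3: P 179, Q 386, S 208. Eliminate P.
Round 4: Q 565, S 208. Q has a majority.

Q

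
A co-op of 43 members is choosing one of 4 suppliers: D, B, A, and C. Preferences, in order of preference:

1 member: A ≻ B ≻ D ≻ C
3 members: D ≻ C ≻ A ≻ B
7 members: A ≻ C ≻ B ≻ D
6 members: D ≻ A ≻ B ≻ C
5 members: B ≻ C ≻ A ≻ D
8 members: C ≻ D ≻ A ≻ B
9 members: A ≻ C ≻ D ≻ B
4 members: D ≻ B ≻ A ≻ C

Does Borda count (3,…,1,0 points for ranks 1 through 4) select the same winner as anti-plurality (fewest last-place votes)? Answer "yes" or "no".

Borda — scores: D 65, B 38, A 83, C 72. Winner: A.
Anti-plurality — last-place votes: D 12, B 20, A 0, C 11. Winner: A.
The two methods agree.

yes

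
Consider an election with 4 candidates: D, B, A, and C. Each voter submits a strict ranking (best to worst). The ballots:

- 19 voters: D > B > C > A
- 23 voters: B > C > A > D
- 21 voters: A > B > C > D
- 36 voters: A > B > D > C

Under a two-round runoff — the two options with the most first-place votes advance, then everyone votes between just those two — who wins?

A

Round 1 first-place votes: D 19, B 23, A 57, C 0.
A and B advance.
Runoff: A is preferred to B by 57 voters; B by 42.
A wins the runoff.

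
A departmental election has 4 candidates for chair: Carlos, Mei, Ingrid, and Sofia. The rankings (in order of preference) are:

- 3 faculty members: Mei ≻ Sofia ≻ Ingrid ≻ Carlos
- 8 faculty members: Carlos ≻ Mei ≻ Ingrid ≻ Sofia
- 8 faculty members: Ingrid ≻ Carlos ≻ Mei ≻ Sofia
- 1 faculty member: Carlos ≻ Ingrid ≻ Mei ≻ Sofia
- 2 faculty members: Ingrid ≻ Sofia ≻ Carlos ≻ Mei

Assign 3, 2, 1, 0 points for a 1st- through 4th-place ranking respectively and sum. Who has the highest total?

Carlos: 3·0 + 8·3 + 8·2 + 1·3 + 2·1 = 45
Mei: 3·3 + 8·2 + 8·1 + 1·1 + 2·0 = 34
Ingrid: 3·1 + 8·1 + 8·3 + 1·2 + 2·3 = 43
Sofia: 3·2 + 8·0 + 8·0 + 1·0 + 2·2 = 10
Carlos has the highest Borda score (45).

Carlos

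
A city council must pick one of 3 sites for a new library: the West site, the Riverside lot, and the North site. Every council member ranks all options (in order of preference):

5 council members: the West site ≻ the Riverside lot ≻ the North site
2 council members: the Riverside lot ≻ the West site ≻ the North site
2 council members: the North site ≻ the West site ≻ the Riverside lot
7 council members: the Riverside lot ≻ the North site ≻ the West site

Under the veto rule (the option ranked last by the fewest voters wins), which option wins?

the Riverside lot

Last-place votes: the West site 7, the Riverside lot 2, the North site 7.
the Riverside lot is ranked last by the fewest voters, so the Riverside lot wins.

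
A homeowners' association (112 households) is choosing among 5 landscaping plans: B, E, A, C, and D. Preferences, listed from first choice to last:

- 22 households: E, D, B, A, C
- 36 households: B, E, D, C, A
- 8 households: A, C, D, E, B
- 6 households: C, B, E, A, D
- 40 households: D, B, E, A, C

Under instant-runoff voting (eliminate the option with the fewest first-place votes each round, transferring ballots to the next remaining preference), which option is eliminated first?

C

Round 1: B 36, E 22, A 8, C 6, D 40. Eliminate C.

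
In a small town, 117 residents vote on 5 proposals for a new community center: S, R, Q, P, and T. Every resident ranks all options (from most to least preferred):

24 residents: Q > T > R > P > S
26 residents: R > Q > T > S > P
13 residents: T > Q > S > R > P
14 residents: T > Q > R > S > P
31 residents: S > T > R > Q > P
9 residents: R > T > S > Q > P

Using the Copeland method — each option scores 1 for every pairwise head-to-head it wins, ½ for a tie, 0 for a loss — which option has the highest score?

T

S: beats P; loses to R, Q, and T → score 1.
R: beats S, Q, and P; loses to T → score 3.
Q: beats S and P; loses to R and T → score 2.
P: loses to S, R, Q, and T → score 0.
T: beats S, R, Q, and P → score 4.
T has the best pairwise record.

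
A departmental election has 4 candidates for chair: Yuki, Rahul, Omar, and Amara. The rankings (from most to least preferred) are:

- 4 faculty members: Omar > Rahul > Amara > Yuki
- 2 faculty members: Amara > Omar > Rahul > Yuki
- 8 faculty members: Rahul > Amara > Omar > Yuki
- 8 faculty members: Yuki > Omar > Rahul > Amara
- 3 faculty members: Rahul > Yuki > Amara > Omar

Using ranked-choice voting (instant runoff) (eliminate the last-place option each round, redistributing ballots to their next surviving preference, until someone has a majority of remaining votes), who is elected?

Round 1: Yuki 8, Rahul 11, Omar 4, Amara 2. Eliminate Amara.
Round 2: Yuki 8, Rahul 11, Omar 6. Eliminate Omar.
Round 3: Yuki 8, Rahul 17. Rahul has a majority.

Rahul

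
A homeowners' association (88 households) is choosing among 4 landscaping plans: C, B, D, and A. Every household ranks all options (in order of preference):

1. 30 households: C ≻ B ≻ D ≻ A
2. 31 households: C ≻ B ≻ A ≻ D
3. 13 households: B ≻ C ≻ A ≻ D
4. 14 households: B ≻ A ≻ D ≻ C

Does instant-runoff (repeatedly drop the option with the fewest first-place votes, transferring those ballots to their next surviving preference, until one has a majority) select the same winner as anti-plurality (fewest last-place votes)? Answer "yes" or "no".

Instant-runoff — R1 C 61, B 27, D 0, A 0 (C winner). Winner: C.
Anti-plurality — last-place votes: C 14, B 0, D 44, A 30. Winner: B.
The two methods disagree.

no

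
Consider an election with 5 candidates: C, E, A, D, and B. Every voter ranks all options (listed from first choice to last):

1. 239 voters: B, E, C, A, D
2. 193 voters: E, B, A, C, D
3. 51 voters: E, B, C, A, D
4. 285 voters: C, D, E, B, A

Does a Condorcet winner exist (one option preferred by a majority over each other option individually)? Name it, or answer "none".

E

E vs C: 483–285 for E.
E vs A: 768–0 for E.
E vs D: 483–285 for E.
E vs B: 529–239 for E.
E beats every other option head-to-head.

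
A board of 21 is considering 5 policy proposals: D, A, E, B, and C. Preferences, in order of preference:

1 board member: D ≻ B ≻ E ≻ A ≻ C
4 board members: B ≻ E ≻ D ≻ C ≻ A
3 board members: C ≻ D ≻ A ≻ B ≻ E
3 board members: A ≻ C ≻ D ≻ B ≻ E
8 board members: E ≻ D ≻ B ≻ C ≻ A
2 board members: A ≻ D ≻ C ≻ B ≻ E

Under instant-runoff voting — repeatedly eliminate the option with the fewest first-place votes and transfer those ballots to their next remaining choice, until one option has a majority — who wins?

E

Round 1: D 1, A 5, E 8, B 4, C 3. Eliminate D.
Round 2: A 5, E 8, B 5, C 3. Eliminate C.
Round 3: A 8, E 8, B 5. Eliminate B.
Round 4: A 8, E 13. E has a majority.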